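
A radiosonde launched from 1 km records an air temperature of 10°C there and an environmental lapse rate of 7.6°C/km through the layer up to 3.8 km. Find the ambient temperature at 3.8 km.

-11.28°C

From 1000 m to 3800 m (environmental): cools by 7.6 × 2.8 = 21.28°C, giving -11.28°C.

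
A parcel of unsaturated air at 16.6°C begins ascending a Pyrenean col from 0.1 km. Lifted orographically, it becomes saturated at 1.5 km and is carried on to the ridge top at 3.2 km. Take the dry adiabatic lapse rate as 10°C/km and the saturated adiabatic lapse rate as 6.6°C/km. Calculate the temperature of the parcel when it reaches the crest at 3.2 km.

-8.62°C

Dry to 1500 m: -10 × 1.4 km = -14°C, so T = 2.6°C.
Saturated to 3200 m: -6.6 × 1.7 km = -11.22°C, so T = -8.62°C.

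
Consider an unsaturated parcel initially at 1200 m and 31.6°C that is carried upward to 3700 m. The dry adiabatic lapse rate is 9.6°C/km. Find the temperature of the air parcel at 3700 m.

7.6°C

1200 → 3700 m (dry adiabatic, 9.6°C/km): ΔT = -9.6 × 2.5 = -24°C → T = 7.6°C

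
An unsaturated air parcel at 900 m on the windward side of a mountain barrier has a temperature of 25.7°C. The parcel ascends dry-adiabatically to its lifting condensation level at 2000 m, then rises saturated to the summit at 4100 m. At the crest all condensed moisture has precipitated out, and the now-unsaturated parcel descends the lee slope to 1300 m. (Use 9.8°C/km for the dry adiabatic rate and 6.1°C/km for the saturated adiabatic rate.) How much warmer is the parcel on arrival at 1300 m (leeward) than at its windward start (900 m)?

+3.85°C

From 900 m to 2000 m (dry): cools by 9.8 × 1.1 = 10.78°C, giving 14.92°C.
From 2000 m to 4100 m (saturated): cools by 6.1 × 2.1 = 12.81°C, giving 2.11°C.
From 4100 m to 1300 m (dry descent): warms by 9.8 × 2.8 = 27.44°C, giving 29.55°C.
Net change vs windward start: 29.55 − 25.7 = +3.85°C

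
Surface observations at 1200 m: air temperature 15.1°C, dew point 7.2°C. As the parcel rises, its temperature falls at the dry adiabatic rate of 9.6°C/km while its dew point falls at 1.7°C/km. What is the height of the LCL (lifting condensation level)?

2200 m

T and T_d converge at 9.6 − 1.7 = 7.9°C per km
Height above start = (15.1 − 7.2) / 7.9 = 1 km
LCL altitude = 1200 m + 1000 m = 2200 m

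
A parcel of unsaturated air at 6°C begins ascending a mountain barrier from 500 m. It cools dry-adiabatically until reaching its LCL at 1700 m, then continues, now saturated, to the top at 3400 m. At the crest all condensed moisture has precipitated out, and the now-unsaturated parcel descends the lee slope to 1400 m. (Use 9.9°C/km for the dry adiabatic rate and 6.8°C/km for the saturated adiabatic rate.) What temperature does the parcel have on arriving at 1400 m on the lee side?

500–1700 m, dry: Δz = 1.2 km ⇒ ΔT = -11.88°C; T = -5.88°C
1700–3400 m, saturated: Δz = 1.7 km ⇒ ΔT = -11.56°C; T = -17.44°C
3400–1400 m, dry descent: Δz = 2 km ⇒ ΔT = +19.8°C; T = 2.36°C

2.36°C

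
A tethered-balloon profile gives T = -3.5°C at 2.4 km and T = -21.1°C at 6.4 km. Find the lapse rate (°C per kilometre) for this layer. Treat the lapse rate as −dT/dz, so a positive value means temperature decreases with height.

4.4°C/km

Γ = −ΔT/Δz = (-3.5 − (-21.1)) / (6400 − 2400) m
  = 17.6°C / 4 km = 4.4°C/km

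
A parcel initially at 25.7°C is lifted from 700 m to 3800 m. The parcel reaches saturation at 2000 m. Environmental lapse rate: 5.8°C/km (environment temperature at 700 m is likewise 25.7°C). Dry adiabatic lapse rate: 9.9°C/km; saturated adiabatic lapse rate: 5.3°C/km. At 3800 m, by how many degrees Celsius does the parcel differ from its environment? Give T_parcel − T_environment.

-4.43°C (parcel cooler than environment)

Parcel:
  From 700 m to 2000 m (dry): cools by 9.9 × 1.3 = 12.87°C, giving 12.83°C.
  From 2000 m to 3800 m (saturated): cools by 5.3 × 1.8 = 9.54°C, giving 3.29°C.
Environment:
  From 700 m to 3800 m (environment): cools by 5.8 × 3.1 = 17.98°C, giving 7.72°C.
T_parcel − T_env = 3.29 − 7.72 = -4.43°C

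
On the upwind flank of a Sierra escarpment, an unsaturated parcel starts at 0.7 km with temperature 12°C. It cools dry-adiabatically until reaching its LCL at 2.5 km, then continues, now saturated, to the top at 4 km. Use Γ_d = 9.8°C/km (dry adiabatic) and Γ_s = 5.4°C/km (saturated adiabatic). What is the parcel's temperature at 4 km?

700 → 2500 m (dry, 9.8°C/km): ΔT = -9.8 × 1.8 = -17.64°C → T = -5.64°C
2500 → 4000 m (saturated, 5.4°C/km): ΔT = -5.4 × 1.5 = -8.1°C → T = -13.74°C

-13.74°C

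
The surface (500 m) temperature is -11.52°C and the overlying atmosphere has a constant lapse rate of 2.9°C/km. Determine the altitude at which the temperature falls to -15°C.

1700 m

Height above start = (-11.52 − (-15)) / 2.9 = 1.2 km
Altitude = 500 m + 1200 m = 1700 m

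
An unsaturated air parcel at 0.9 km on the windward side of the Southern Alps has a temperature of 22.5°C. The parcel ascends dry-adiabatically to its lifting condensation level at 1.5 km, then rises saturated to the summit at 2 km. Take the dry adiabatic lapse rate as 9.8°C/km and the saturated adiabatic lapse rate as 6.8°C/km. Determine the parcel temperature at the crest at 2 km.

900–1500 m, dry: Δz = 0.6 km ⇒ ΔT = -5.88°C; T = 16.62°C
1500–2000 m, saturated: Δz = 0.5 km ⇒ ΔT = -3.4°C; T = 13.22°C

13.22°C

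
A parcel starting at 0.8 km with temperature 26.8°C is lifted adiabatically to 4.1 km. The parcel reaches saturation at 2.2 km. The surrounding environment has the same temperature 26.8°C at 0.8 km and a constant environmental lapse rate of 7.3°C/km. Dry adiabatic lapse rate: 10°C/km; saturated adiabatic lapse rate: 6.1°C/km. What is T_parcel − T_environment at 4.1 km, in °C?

Parcel:
  Dry to 2200 m: -10 × 1.4 km = -14°C, so T = 12.8°C.
  Saturated to 4100 m: -6.1 × 1.9 km = -11.59°C, so T = 1.21°C.
Environment:
  Environment to 4100 m: -7.3 × 3.3 km = -24.09°C, so T = 2.71°C.
T_parcel − T_env = 1.21 − 2.71 = -1.5°C

-1.5°C (parcel cooler than environment)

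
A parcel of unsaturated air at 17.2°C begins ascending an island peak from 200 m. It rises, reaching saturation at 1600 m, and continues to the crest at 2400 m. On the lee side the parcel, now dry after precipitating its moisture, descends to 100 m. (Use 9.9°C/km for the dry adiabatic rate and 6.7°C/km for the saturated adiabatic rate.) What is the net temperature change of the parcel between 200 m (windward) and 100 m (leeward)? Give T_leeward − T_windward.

+3.55°C

200–1600 m, dry: Δz = 1.4 km ⇒ ΔT = -13.86°C; T = 3.34°C
1600–2400 m, saturated: Δz = 0.8 km ⇒ ΔT = -5.36°C; T = -2.02°C
2400–100 m, dry descent: Δz = 2.3 km ⇒ ΔT = +22.77°C; T = 20.75°C
Net change vs windward start: 20.75 − 17.2 = +3.55°C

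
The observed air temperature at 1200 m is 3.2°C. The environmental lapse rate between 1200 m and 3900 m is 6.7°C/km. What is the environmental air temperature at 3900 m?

-14.89°C

From 1200 m to 3900 m (environmental): cools by 6.7 × 2.7 = 18.09°C, giving -14.89°C.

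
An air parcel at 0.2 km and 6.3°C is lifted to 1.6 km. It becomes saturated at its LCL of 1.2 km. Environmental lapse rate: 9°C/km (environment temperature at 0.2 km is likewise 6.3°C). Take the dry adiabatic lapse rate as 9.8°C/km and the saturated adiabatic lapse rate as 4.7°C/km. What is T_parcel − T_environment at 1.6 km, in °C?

Parcel:
  From 200 m to 1200 m (dry): cools by 9.8 × 1 = 9.8°C, giving -3.5°C.
  From 1200 m to 1600 m (saturated): cools by 4.7 × 0.4 = 1.88°C, giving -5.38°C.
Environment:
  From 200 m to 1600 m (environment): cools by 9 × 1.4 = 12.6°C, giving -6.3°C.
T_parcel − T_env = -5.38 − (-6.3) = +0.92°C

+0.92°C (parcel warmer than environment)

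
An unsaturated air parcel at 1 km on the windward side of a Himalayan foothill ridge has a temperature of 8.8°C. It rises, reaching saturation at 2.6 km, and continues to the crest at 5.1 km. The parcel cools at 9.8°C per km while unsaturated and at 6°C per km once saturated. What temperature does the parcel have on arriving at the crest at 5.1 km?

-21.88°C

1000 → 2600 m (dry, 9.8°C/km): ΔT = -9.8 × 1.6 = -15.68°C → T = -6.88°C
2600 → 5100 m (saturated, 6°C/km): ΔT = -6 × 2.5 = -15°C → T = -21.88°C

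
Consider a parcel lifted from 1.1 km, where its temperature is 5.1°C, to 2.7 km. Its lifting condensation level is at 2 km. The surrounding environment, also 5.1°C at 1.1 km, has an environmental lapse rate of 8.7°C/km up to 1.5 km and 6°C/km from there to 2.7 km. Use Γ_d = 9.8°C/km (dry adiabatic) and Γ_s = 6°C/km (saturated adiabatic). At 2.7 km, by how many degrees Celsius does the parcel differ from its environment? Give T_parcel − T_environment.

Parcel:
  From 1100 m to 2000 m (dry): cools by 9.8 × 0.9 = 8.82°C, giving -3.72°C.
  From 2000 m to 2700 m (saturated): cools by 6 × 0.7 = 4.2°C, giving -7.92°C.
Environment:
  From 1100 m to 1500 m (environment, lower layer): cools by 8.7 × 0.4 = 3.48°C, giving 1.62°C.
  From 1500 m to 2700 m (environment, upper layer): cools by 6 × 1.2 = 7.2°C, giving -5.58°C.
T_parcel − T_env = -7.92 − (-5.58) = -2.34°C

-2.34°C (parcel cooler than environment)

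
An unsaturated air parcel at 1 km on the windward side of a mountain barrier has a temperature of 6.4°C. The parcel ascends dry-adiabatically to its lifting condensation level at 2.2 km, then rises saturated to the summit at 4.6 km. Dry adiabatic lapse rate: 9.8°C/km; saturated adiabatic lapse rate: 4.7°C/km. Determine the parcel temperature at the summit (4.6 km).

From 1000 m to 2200 m (dry): cools by 9.8 × 1.2 = 11.76°C, giving -5.36°C.
From 2200 m to 4600 m (saturated): cools by 4.7 × 2.4 = 11.28°C, giving -16.64°C.

-16.64°C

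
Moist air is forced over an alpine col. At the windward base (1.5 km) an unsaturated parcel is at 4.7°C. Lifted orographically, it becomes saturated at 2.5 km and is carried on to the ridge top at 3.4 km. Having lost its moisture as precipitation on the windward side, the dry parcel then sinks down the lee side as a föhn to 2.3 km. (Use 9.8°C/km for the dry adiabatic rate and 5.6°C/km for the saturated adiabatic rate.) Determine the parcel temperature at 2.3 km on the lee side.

0.64°C

Dry to 2500 m: -9.8 × 1 km = -9.8°C, so T = -5.1°C.
Saturated to 3400 m: -5.6 × 0.9 km = -5.04°C, so T = -10.14°C.
Dry descent to 2300 m: +9.8 × 1.1 km = +10.78°C, so T = 0.64°C.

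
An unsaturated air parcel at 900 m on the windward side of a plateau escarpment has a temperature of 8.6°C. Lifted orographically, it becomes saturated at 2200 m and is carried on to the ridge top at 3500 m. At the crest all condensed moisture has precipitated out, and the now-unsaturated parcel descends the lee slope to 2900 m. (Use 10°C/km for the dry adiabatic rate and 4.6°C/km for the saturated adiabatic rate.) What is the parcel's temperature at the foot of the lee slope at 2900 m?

900–2200 m, dry: Δz = 1.3 km ⇒ ΔT = -13°C; T = -4.4°C
2200–3500 m, saturated: Δz = 1.3 km ⇒ ΔT = -5.98°C; T = -10.38°C
3500–2900 m, dry descent: Δz = 0.6 km ⇒ ΔT = +6°C; T = -4.38°C

-4.38°C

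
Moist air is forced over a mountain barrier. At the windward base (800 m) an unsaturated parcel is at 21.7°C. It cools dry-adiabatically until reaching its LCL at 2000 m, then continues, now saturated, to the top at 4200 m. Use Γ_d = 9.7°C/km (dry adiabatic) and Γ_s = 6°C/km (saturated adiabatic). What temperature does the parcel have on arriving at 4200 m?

800 → 2000 m (dry, 9.7°C/km): ΔT = -9.7 × 1.2 = -11.64°C → T = 10.06°C
2000 → 4200 m (saturated, 6°C/km): ΔT = -6 × 2.2 = -13.2°C → T = -3.14°C

-3.14°C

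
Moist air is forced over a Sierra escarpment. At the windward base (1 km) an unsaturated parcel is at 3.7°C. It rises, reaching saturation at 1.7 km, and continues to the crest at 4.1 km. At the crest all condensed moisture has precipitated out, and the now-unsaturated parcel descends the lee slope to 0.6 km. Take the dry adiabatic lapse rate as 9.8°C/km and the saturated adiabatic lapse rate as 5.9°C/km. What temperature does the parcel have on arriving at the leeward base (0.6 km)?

16.98°C

1000 → 1700 m (dry, 9.8°C/km): ΔT = -9.8 × 0.7 = -6.86°C → T = -3.16°C
1700 → 4100 m (saturated, 5.9°C/km): ΔT = -5.9 × 2.4 = -14.16°C → T = -17.32°C
4100 → 600 m (dry descent, 9.8°C/km): ΔT = +9.8 × 3.5 = +34.3°C → T = 16.98°C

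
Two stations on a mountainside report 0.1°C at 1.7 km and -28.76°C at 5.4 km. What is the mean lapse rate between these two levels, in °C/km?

7.8°C/km

Γ = −ΔT/Δz = (0.1 − (-28.76)) / (5400 − 1700) m
  = 28.86°C / 3.7 km = 7.8°C/km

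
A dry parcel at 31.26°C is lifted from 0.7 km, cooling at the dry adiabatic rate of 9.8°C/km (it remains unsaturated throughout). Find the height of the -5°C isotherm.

Height above start = (31.26 − (-5)) / 9.8 = 3.7 km
Altitude = 700 m + 3700 m = 4400 m

4.4 km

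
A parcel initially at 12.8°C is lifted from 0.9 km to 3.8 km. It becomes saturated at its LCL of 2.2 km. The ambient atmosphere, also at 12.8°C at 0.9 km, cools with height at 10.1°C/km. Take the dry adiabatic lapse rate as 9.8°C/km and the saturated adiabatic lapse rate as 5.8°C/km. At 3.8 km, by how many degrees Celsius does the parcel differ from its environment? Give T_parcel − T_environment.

Parcel:
  From 900 m to 2200 m (dry): cools by 9.8 × 1.3 = 12.74°C, giving 0.06°C.
  From 2200 m to 3800 m (saturated): cools by 5.8 × 1.6 = 9.28°C, giving -9.22°C.
Environment:
  From 900 m to 3800 m (environment): cools by 10.1 × 2.9 = 29.29°C, giving -16.49°C.
T_parcel − T_env = -9.22 − (-16.49) = +7.27°C

+7.27°C (parcel warmer than environment)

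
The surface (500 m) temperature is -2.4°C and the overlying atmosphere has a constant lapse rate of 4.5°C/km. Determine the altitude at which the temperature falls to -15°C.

Height above start = (-2.4 − (-15)) / 4.5 = 2.8 km
Altitude = 500 m + 2800 m = 3300 m

3300 m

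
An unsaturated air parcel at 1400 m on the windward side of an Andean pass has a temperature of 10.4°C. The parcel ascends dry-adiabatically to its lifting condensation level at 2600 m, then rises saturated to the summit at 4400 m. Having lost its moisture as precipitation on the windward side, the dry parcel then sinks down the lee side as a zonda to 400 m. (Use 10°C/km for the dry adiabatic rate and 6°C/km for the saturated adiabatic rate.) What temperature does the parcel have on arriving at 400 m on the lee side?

Dry to 2600 m: -10 × 1.2 km = -12°C, so T = -1.6°C.
Saturated to 4400 m: -6 × 1.8 km = -10.8°C, so T = -12.4°C.
Dry descent to 400 m: +10 × 4 km = +40°C, so T = 27.6°C.

27.6°C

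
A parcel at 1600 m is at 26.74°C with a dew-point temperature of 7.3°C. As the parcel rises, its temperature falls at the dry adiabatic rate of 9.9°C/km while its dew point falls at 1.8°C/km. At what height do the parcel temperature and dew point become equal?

4000 m

T and T_d converge at 9.9 − 1.8 = 8.1°C per km
Height above start = (26.74 − 7.3) / 8.1 = 2.4 km
LCL altitude = 1600 m + 2400 m = 4000 m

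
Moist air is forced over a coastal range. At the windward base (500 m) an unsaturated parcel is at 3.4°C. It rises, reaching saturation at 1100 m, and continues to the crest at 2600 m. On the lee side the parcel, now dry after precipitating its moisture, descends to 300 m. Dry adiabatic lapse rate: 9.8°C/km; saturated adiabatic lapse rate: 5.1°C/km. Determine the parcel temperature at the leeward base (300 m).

12.41°C

From 500 m to 1100 m (dry): cools by 9.8 × 0.6 = 5.88°C, giving -2.48°C.
From 1100 m to 2600 m (saturated): cools by 5.1 × 1.5 = 7.65°C, giving -10.13°C.
From 2600 m to 300 m (dry descent): warms by 9.8 × 2.3 = 22.54°C, giving 12.41°C.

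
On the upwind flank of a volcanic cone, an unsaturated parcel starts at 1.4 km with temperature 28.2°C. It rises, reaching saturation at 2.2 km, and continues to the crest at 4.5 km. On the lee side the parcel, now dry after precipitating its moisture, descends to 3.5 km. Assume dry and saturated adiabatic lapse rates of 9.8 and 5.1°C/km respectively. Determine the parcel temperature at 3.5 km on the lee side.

Dry to 2200 m: -9.8 × 0.8 km = -7.84°C, so T = 20.36°C.
Saturated to 4500 m: -5.1 × 2.3 km = -11.73°C, so T = 8.63°C.
Dry descent to 3500 m: +9.8 × 1 km = +9.8°C, so T = 18.43°C.

18.43°C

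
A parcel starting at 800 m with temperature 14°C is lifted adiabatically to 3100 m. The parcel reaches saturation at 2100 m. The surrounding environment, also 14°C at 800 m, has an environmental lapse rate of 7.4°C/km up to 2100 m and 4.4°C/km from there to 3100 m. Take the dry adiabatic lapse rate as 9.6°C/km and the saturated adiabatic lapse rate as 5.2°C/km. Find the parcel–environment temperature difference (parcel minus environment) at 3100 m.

Parcel:
  800–2100 m, dry: Δz = 1.3 km ⇒ ΔT = -12.48°C; T = 1.52°C
  2100–3100 m, saturated: Δz = 1 km ⇒ ΔT = -5.2°C; T = -3.68°C
Environment:
  800–2100 m, environment, lower layer: Δz = 1.3 km ⇒ ΔT = -9.62°C; T = 4.38°C
  2100–3100 m, environment, upper layer: Δz = 1 km ⇒ ΔT = -4.4°C; T = -0.02°C
T_parcel − T_env = -3.68 − (-0.02) = -3.66°C

-3.66°C (parcel cooler than environment)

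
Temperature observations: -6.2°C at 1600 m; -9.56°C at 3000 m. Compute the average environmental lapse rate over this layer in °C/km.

2.4°C/km

Γ = −ΔT/Δz = (-6.2 − (-9.56)) / (3000 − 1600) m
  = 3.36°C / 1.4 km = 2.4°C/km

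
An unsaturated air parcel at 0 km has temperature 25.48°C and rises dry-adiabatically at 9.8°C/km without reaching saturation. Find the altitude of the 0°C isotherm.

2.6 km

Height above start = (25.48 − 0) / 9.8 = 2.6 km
Altitude = 0 m + 2600 m = 2600 m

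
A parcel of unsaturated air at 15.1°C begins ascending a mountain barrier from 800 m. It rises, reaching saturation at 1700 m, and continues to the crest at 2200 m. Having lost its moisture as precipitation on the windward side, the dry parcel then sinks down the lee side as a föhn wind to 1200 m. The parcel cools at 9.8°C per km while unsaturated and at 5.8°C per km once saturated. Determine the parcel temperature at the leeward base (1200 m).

800 → 1700 m (dry, 9.8°C/km): ΔT = -9.8 × 0.9 = -8.82°C → T = 6.28°C
1700 → 2200 m (saturated, 5.8°C/km): ΔT = -5.8 × 0.5 = -2.9°C → T = 3.38°C
2200 → 1200 m (dry descent, 9.8°C/km): ΔT = +9.8 × 1 = +9.8°C → T = 13.18°C

13.18°C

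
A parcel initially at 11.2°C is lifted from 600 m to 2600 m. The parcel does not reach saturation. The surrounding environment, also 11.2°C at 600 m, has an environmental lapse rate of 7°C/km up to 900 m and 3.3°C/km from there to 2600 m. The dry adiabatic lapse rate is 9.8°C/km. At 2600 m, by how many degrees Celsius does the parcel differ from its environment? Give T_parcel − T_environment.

-11.89°C (parcel cooler than environment)

Parcel:
  600 → 2600 m (dry, 9.8°C/km): ΔT = -9.8 × 2 = -19.6°C → T = -8.4°C
Environment:
  600 → 900 m (environment, lower layer, 7°C/km): ΔT = -7 × 0.3 = -2.1°C → T = 9.1°C
  900 → 2600 m (environment, upper layer, 3.3°C/km): ΔT = -3.3 × 1.7 = -5.61°C → T = 3.49°C
T_parcel − T_env = -8.4 − 3.49 = -11.89°C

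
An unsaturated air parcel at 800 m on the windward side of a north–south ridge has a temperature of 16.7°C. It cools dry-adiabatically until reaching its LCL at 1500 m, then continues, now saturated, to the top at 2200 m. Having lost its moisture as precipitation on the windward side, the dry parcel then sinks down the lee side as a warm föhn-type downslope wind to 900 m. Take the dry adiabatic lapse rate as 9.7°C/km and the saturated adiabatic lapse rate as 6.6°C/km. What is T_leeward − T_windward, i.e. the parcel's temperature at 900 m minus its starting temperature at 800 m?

800–1500 m, dry: Δz = 0.7 km ⇒ ΔT = -6.79°C; T = 9.91°C
1500–2200 m, saturated: Δz = 0.7 km ⇒ ΔT = -4.62°C; T = 5.29°C
2200–900 m, dry descent: Δz = 1.3 km ⇒ ΔT = +12.61°C; T = 17.9°C
Net change vs windward start: 17.9 − 16.7 = +1.2°C

+1.2°C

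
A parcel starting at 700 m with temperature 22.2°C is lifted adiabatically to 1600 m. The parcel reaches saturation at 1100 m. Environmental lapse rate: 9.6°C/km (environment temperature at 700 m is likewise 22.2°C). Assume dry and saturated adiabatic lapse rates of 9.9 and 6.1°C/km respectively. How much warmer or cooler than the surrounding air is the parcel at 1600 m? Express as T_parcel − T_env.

Parcel:
  Dry to 1100 m: -9.9 × 0.4 km = -3.96°C, so T = 18.24°C.
  Saturated to 1600 m: -6.1 × 0.5 km = -3.05°C, so T = 15.19°C.
Environment:
  Environment to 1600 m: -9.6 × 0.9 km = -8.64°C, so T = 13.56°C.
T_parcel − T_env = 15.19 − 13.56 = +1.63°C

+1.63°C (parcel warmer than environment)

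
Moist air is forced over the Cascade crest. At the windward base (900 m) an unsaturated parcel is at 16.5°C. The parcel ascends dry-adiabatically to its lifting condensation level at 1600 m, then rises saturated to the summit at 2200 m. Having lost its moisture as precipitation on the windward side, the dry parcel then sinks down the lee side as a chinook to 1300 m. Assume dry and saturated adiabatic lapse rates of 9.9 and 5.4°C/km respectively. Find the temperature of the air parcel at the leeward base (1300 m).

Dry to 1600 m: -9.9 × 0.7 km = -6.93°C, so T = 9.57°C.
Saturated to 2200 m: -5.4 × 0.6 km = -3.24°C, so T = 6.33°C.
Dry descent to 1300 m: +9.9 × 0.9 km = +8.91°C, so T = 15.24°C.

15.24°C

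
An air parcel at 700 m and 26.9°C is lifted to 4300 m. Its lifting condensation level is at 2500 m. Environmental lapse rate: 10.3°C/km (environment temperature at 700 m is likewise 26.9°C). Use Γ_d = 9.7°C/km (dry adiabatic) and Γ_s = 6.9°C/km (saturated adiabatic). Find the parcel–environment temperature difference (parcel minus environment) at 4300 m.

Parcel:
  700 → 2500 m (dry, 9.7°C/km): ΔT = -9.7 × 1.8 = -17.46°C → T = 9.44°C
  2500 → 4300 m (saturated, 6.9°C/km): ΔT = -6.9 × 1.8 = -12.42°C → T = -2.98°C
Environment:
  700 → 4300 m (environment, 10.3°C/km): ΔT = -10.3 × 3.6 = -37.08°C → T = -10.18°C
T_parcel − T_env = -2.98 − (-10.18) = +7.2°C

+7.2°C (parcel warmer than environment)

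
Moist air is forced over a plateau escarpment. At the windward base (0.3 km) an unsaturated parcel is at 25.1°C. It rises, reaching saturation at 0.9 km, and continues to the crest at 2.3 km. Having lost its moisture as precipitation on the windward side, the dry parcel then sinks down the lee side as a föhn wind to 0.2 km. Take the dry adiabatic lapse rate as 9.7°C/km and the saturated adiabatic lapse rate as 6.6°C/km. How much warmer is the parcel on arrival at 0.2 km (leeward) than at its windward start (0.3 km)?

300 → 900 m (dry, 9.7°C/km): ΔT = -9.7 × 0.6 = -5.82°C → T = 19.28°C
900 → 2300 m (saturated, 6.6°C/km): ΔT = -6.6 × 1.4 = -9.24°C → T = 10.04°C
2300 → 200 m (dry descent, 9.7°C/km): ΔT = +9.7 × 2.1 = +20.37°C → T = 30.41°C
Net change vs windward start: 30.41 − 25.1 = +5.31°C

+5.31°C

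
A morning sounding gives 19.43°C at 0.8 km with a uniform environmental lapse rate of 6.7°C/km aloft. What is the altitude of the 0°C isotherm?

Height above start = (19.43 − 0) / 6.7 = 2.9 km
Altitude = 800 m + 2900 m = 3700 m

3.7 km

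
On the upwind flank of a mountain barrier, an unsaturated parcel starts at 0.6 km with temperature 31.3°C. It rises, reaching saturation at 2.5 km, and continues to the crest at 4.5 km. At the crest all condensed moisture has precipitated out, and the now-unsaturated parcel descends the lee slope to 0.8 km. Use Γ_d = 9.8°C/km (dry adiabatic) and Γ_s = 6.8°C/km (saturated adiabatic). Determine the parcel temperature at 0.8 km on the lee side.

35.34°C

Dry to 2500 m: -9.8 × 1.9 km = -18.62°C, so T = 12.68°C.
Saturated to 4500 m: -6.8 × 2 km = -13.6°C, so T = -0.92°C.
Dry descent to 800 m: +9.8 × 3.7 km = +36.26°C, so T = 35.34°C.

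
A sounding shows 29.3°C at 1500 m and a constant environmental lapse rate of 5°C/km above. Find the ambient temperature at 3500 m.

19.3°C

Environmental to 3500 m: -5 × 2 km = -10°C, so T = 19.3°C.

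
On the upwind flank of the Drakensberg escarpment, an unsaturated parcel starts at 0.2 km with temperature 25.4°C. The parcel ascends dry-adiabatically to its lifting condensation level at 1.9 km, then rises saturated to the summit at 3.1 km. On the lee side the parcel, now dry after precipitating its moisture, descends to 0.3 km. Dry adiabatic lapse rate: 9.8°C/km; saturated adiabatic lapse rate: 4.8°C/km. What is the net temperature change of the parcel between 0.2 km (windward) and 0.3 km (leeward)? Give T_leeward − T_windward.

+5.02°C

Dry to 1900 m: -9.8 × 1.7 km = -16.66°C, so T = 8.74°C.
Saturated to 3100 m: -4.8 × 1.2 km = -5.76°C, so T = 2.98°C.
Dry descent to 300 m: +9.8 × 2.8 km = +27.44°C, so T = 30.42°C.
Net change vs windward start: 30.42 − 25.4 = +5.02°C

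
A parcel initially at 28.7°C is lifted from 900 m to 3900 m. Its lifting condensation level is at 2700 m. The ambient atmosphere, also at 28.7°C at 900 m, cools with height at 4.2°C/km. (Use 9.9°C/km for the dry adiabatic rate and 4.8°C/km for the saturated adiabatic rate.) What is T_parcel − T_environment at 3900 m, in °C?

Parcel:
  Dry to 2700 m: -9.9 × 1.8 km = -17.82°C, so T = 10.88°C.
  Saturated to 3900 m: -4.8 × 1.2 km = -5.76°C, so T = 5.12°C.
Environment:
  Environment to 3900 m: -4.2 × 3 km = -12.6°C, so T = 16.1°C.
T_parcel − T_env = 5.12 − 16.1 = -10.98°C

-10.98°C (parcel cooler than environment)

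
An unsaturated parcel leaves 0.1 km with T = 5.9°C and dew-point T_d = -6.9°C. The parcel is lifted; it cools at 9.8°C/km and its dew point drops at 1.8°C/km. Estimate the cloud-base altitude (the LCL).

T and T_d converge at 9.8 − 1.8 = 8°C per km
Height above start = (5.9 − (-6.9)) / 8 = 1.6 km
LCL altitude = 100 m + 1600 m = 1700 m

1.7 km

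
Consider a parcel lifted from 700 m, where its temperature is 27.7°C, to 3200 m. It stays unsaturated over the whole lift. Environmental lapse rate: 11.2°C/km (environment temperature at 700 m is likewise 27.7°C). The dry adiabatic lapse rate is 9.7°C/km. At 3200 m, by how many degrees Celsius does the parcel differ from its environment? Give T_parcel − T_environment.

Parcel:
  Dry to 3200 m: -9.7 × 2.5 km = -24.25°C, so T = 3.45°C.
Environment:
  Environment to 3200 m: -11.2 × 2.5 km = -28°C, so T = -0.3°C.
T_parcel − T_env = 3.45 − (-0.3) = +3.75°C

+3.75°C (parcel warmer than environment)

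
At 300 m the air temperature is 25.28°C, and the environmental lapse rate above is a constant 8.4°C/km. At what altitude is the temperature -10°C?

4500 m

Height above start = (25.28 − (-10)) / 8.4 = 4.2 km
Altitude = 300 m + 4200 m = 4500 m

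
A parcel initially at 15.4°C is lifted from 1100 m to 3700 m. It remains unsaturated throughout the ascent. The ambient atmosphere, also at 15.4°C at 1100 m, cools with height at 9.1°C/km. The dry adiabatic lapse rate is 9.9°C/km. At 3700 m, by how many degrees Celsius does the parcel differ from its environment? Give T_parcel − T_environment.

Parcel:
  From 1100 m to 3700 m (dry): cools by 9.9 × 2.6 = 25.74°C, giving -10.34°C.
Environment:
  From 1100 m to 3700 m (environment): cools by 9.1 × 2.6 = 23.66°C, giving -8.26°C.
T_parcel − T_env = -10.34 − (-8.26) = -2.08°C

-2.08°C (parcel cooler than environment)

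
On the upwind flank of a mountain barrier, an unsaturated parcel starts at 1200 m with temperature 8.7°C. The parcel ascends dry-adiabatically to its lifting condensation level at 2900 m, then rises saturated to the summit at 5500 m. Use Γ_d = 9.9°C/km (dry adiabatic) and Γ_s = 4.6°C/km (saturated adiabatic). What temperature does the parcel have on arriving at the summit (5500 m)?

1200–2900 m, dry: Δz = 1.7 km ⇒ ΔT = -16.83°C; T = -8.13°C
2900–5500 m, saturated: Δz = 2.6 km ⇒ ΔT = -11.96°C; T = -20.09°C

-20.09°C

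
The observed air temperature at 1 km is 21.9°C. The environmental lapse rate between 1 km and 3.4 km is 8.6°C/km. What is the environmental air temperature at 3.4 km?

1000–3400 m, environmental: Δz = 2.4 km ⇒ ΔT = -20.64°C; T = 1.26°C

1.26°C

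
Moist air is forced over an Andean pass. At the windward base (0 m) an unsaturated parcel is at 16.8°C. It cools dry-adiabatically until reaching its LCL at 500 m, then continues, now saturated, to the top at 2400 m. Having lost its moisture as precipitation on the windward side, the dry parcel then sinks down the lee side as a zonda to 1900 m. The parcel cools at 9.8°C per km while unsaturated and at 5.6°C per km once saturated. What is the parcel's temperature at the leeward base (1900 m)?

6.16°C

From 0 m to 500 m (dry): cools by 9.8 × 0.5 = 4.9°C, giving 11.9°C.
From 500 m to 2400 m (saturated): cools by 5.6 × 1.9 = 10.64°C, giving 1.26°C.
From 2400 m to 1900 m (dry descent): warms by 9.8 × 0.5 = 4.9°C, giving 6.16°C.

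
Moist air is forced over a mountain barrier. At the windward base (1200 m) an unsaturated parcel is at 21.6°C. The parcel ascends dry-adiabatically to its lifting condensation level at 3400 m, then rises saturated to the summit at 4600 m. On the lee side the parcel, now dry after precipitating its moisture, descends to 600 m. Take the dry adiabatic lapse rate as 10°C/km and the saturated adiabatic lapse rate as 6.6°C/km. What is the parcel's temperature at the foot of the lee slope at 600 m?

31.68°C

Dry to 3400 m: -10 × 2.2 km = -22°C, so T = -0.4°C.
Saturated to 4600 m: -6.6 × 1.2 km = -7.92°C, so T = -8.32°C.
Dry descent to 600 m: +10 × 4 km = +40°C, so T = 31.68°C.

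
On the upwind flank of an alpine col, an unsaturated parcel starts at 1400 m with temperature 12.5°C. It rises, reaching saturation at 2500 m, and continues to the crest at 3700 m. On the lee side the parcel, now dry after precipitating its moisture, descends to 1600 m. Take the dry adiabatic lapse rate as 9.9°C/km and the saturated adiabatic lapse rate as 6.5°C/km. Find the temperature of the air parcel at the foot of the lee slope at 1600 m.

14.6°C

1400–2500 m, dry: Δz = 1.1 km ⇒ ΔT = -10.89°C; T = 1.61°C
2500–3700 m, saturated: Δz = 1.2 km ⇒ ΔT = -7.8°C; T = -6.19°C
3700–1600 m, dry descent: Δz = 2.1 km ⇒ ΔT = +20.79°C; T = 14.6°C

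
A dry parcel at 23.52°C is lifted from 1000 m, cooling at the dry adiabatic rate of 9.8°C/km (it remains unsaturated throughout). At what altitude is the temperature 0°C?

3400 m

Height above start = (23.52 − 0) / 9.8 = 2.4 km
Altitude = 1000 m + 2400 m = 3400 m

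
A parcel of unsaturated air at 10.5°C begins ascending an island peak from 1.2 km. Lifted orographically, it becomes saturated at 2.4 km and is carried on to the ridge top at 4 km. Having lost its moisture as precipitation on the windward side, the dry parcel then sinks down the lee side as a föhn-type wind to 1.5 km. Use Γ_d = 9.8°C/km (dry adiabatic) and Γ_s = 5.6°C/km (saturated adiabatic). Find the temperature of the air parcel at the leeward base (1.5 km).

Dry to 2400 m: -9.8 × 1.2 km = -11.76°C, so T = -1.26°C.
Saturated to 4000 m: -5.6 × 1.6 km = -8.96°C, so T = -10.22°C.
Dry descent to 1500 m: +9.8 × 2.5 km = +24.5°C, so T = 14.28°C.

14.28°C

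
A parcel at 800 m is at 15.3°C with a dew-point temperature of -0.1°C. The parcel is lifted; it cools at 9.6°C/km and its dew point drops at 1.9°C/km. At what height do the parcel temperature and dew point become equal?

2800 m

T and T_d converge at 9.6 − 1.9 = 7.7°C per km
Height above start = (15.3 − (-0.1)) / 7.7 = 2 km
LCL altitude = 800 m + 2000 m = 2800 m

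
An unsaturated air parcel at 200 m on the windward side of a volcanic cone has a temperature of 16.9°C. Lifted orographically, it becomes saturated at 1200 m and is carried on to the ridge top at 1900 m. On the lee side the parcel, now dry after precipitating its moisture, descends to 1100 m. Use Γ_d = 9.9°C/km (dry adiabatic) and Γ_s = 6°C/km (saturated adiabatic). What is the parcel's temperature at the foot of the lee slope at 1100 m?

10.72°C

200–1200 m, dry: Δz = 1 km ⇒ ΔT = -9.9°C; T = 7°C
1200–1900 m, saturated: Δz = 0.7 km ⇒ ΔT = -4.2°C; T = 2.8°C
1900–1100 m, dry descent: Δz = 0.8 km ⇒ ΔT = +7.92°C; T = 10.72°C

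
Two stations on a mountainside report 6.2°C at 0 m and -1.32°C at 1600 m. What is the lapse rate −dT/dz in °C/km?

Γ = −ΔT/Δz = (6.2 − (-1.32)) / (1600 − 0) m
  = 7.52°C / 1.6 km = 4.7°C/km

4.7°C/km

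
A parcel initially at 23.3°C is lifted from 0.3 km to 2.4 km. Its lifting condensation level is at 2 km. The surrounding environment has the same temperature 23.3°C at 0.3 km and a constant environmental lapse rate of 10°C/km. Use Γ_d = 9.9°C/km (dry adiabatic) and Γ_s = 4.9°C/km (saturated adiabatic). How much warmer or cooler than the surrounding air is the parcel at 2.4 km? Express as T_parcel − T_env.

Parcel:
  Dry to 2000 m: -9.9 × 1.7 km = -16.83°C, so T = 6.47°C.
  Saturated to 2400 m: -4.9 × 0.4 km = -1.96°C, so T = 4.51°C.
Environment:
  Environment to 2400 m: -10 × 2.1 km = -21°C, so T = 2.3°C.
T_parcel − T_env = 4.51 − 2.3 = +2.21°C

+2.21°C (parcel warmer than environment)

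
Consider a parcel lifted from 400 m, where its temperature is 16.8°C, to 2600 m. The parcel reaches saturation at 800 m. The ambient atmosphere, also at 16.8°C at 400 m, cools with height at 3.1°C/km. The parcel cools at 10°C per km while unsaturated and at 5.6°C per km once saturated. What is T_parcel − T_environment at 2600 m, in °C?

Parcel:
  From 400 m to 800 m (dry): cools by 10 × 0.4 = 4°C, giving 12.8°C.
  From 800 m to 2600 m (saturated): cools by 5.6 × 1.8 = 10.08°C, giving 2.72°C.
Environment:
  From 400 m to 2600 m (environment): cools by 3.1 × 2.2 = 6.82°C, giving 9.98°C.
T_parcel − T_env = 2.72 − 9.98 = -7.26°C

-7.26°C (parcel cooler than environment)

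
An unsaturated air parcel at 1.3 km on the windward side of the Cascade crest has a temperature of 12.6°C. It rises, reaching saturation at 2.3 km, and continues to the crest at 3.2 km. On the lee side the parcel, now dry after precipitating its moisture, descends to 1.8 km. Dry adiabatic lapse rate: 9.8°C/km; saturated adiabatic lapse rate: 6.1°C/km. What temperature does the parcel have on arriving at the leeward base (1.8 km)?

1300–2300 m, dry: Δz = 1 km ⇒ ΔT = -9.8°C; T = 2.8°C
2300–3200 m, saturated: Δz = 0.9 km ⇒ ΔT = -5.49°C; T = -2.69°C
3200–1800 m, dry descent: Δz = 1.4 km ⇒ ΔT = +13.72°C; T = 11.03°C

11.03°C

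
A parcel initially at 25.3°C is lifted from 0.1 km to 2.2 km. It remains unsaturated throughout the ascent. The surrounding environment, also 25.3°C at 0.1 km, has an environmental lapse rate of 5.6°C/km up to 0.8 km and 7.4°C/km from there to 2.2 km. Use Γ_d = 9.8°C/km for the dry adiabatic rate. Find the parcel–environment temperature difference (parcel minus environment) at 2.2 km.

-6.3°C (parcel cooler than environment)

Parcel:
  100–2200 m, dry: Δz = 2.1 km ⇒ ΔT = -20.58°C; T = 4.72°C
Environment:
  100–800 m, environment, lower layer: Δz = 0.7 km ⇒ ΔT = -3.92°C; T = 21.38°C
  800–2200 m, environment, upper layer: Δz = 1.4 km ⇒ ΔT = -10.36°C; T = 11.02°C
T_parcel − T_env = 4.72 − 11.02 = -6.3°C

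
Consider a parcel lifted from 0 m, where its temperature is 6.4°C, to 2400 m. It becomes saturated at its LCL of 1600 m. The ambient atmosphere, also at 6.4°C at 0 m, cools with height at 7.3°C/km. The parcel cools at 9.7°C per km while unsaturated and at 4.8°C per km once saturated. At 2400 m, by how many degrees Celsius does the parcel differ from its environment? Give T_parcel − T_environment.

Parcel:
  0–1600 m, dry: Δz = 1.6 km ⇒ ΔT = -15.52°C; T = -9.12°C
  1600–2400 m, saturated: Δz = 0.8 km ⇒ ΔT = -3.84°C; T = -12.96°C
Environment:
  0–2400 m, environment: Δz = 2.4 km ⇒ ΔT = -17.52°C; T = -11.12°C
T_parcel − T_env = -12.96 − (-11.12) = -1.84°C

-1.84°C (parcel cooler than environment)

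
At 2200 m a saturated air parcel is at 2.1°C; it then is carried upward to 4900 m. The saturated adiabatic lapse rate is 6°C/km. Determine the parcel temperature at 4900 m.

2200 → 4900 m (saturated adiabatic, 6°C/km): ΔT = -6 × 2.7 = -16.2°C → T = -14.1°C

-14.1°C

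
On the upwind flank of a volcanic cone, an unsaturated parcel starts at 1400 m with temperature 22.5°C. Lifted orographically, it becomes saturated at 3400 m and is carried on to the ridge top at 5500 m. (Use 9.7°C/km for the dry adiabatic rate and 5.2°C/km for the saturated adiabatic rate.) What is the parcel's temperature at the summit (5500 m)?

From 1400 m to 3400 m (dry): cools by 9.7 × 2 = 19.4°C, giving 3.1°C.
From 3400 m to 5500 m (saturated): cools by 5.2 × 2.1 = 10.92°C, giving -7.82°C.

-7.82°C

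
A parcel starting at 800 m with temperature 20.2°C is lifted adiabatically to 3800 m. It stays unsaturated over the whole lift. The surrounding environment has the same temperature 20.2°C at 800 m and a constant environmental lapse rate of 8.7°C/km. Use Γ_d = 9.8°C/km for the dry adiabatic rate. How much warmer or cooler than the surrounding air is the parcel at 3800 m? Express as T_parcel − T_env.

Parcel:
  From 800 m to 3800 m (dry): cools by 9.8 × 3 = 29.4°C, giving -9.2°C.
Environment:
  From 800 m to 3800 m (environment): cools by 8.7 × 3 = 26.1°C, giving -5.9°C.
T_parcel − T_env = -9.2 − (-5.9) = -3.3°C

-3.3°C (parcel cooler than environment)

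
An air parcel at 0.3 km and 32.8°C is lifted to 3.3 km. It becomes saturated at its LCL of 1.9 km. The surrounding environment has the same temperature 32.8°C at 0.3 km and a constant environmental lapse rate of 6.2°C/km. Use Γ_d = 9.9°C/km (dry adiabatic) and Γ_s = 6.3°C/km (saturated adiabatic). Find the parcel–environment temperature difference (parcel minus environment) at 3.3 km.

Parcel:
  From 300 m to 1900 m (dry): cools by 9.9 × 1.6 = 15.84°C, giving 16.96°C.
  From 1900 m to 3300 m (saturated): cools by 6.3 × 1.4 = 8.82°C, giving 8.14°C.
Environment:
  From 300 m to 3300 m (environment): cools by 6.2 × 3 = 18.6°C, giving 14.2°C.
T_parcel − T_env = 8.14 − 14.2 = -6.06°C

-6.06°C (parcel cooler than environment)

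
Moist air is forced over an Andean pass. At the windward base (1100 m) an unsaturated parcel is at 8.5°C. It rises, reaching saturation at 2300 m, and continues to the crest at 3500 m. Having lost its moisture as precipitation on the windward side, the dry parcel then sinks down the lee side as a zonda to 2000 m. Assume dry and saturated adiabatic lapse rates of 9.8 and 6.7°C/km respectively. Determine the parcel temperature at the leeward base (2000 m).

3.4°C

Dry to 2300 m: -9.8 × 1.2 km = -11.76°C, so T = -3.26°C.
Saturated to 3500 m: -6.7 × 1.2 km = -8.04°C, so T = -11.3°C.
Dry descent to 2000 m: +9.8 × 1.5 km = +14.7°C, so T = 3.4°C.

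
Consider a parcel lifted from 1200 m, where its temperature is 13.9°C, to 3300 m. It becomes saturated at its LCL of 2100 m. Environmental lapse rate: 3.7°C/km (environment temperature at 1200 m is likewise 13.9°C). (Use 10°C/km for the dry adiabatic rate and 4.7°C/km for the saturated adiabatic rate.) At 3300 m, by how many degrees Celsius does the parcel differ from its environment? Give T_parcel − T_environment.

Parcel:
  From 1200 m to 2100 m (dry): cools by 10 × 0.9 = 9°C, giving 4.9°C.
  From 2100 m to 3300 m (saturated): cools by 4.7 × 1.2 = 5.64°C, giving -0.74°C.
Environment:
  From 1200 m to 3300 m (environment): cools by 3.7 × 2.1 = 7.77°C, giving 6.13°C.
T_parcel − T_env = -0.74 − 6.13 = -6.87°C

-6.87°C (parcel cooler than environment)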